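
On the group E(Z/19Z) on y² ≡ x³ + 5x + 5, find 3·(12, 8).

(0, 10)

Write Q = (12, 8).
Repeated addition: build up to 3Q.
2Q: tangent at (12, 8): λ = (3·12² + 5)/(2·8) ≡ 0/16. 16⁻¹ ≡ 6 (mod 19), so λ ≡ 0·6 ≡ 0.
  x = λ² - 12 - 12 = 0 - 24 ≡ 14; y = λ·(12 - 14) - 8 ≡ 11. → (14, 11)
3Q: (14, 11) + (12, 8). λ = (8 - 11)/(12 - 14) ≡ 16/17 mod 19. 17⁻¹ ≡ 9 (mod 19) since 17·9 = 153 ≡ 1, so λ ≡ 11.
  x = λ² - 14 - 12 = 121 - 26 ≡ 0; y = λ·(14 - 0) - 11 ≡ 10. → (0, 10)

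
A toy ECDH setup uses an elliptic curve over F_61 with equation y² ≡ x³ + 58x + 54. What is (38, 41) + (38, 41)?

tangent at (38, 41): λ = (3·38² + 58)/(2·41) ≡ 59/21. 21⁻¹ ≡ 32 (mod 61) since 21·32 = 672 ≡ 1, so λ ≡ 59·32 ≡ 58.
  x = λ² - 38 - 38 = 3364 - 76 ≡ 55; y = λ·(38 - 55) - 41 ≡ 10. → (55, 10)

(55, 10)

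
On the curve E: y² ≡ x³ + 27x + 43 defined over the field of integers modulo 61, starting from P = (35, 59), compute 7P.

Double-and-add on 7 = (111)₂. Start with P = (35, 59) for the leading 1-bit.
double: tangent at (35, 59): λ = (3·35² + 27)/(2·59) ≡ 42/57. 57⁻¹ ≡ 15 (mod 61), so λ ≡ 42·15 ≡ 20.
  x = λ² - 35 - 35 = 400 - 70 ≡ 25; y = λ·(35 - 25) - 59 ≡ 19. → (25, 19)
add P: (25, 19) + (35, 59). λ = (59 - 19)/(35 - 25) ≡ 40/10 mod 61. 10⁻¹ ≡ 55 (mod 61) since 10·55 = 550 ≡ 1, so λ ≡ 4.
  x = λ² - 25 - 35 = 16 - 60 ≡ 17; y = λ·(25 - 17) - 19 ≡ 13. → (17, 13)
double: tangent at (17, 13): λ = (3·17² + 27)/(2·13) ≡ 40/26. 26⁻¹ ≡ 54 (mod 61), so λ ≡ 40·54 ≡ 25.
  x = λ² - 17 - 17 = 625 - 34 ≡ 42; y = λ·(17 - 42) - 13 ≡ 33. → (42, 33)
add P: (42, 33) + (35, 59). λ = (59 - 33)/(35 - 42) ≡ 26/54 mod 61. 54⁻¹ ≡ 26 (mod 61), so λ ≡ 5.
  x = λ² - 42 - 35 = 25 - 77 ≡ 9; y = λ·(42 - 9) - 33 ≡ 10. → (9, 10)

(9, 10)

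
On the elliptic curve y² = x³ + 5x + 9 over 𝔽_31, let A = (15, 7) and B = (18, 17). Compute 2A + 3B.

(18, 17)

First 2A:
Repeated addition: build up to 2A.
2A: tangent at (15, 7): λ = (3·15² + 5)/(2·7) ≡ 29/14. 14⁻¹ ≡ 20 (mod 31) since 14·20 = 280 ≡ 1, so λ ≡ 29·20 ≡ 22.
  x = λ² - 15 - 15 = 484 - 30 ≡ 20; y = λ·(15 - 20) - 7 ≡ 7. → (20, 7)
2A = (20, 7).
Next 3B:
Repeated addition: build up to 3B.
2B: tangent at (18, 17): λ = (3·18² + 5)/(2·17) ≡ 16/3. 3⁻¹ ≡ 21 (mod 31) since 3·21 = 63 ≡ 1, so λ ≡ 16·21 ≡ 26.
  x = λ² - 18 - 18 = 676 - 36 ≡ 20; y = λ·(18 - 20) - 17 ≡ 24. → (20, 24)
3B: (20, 24) + (18, 17). λ = (17 - 24)/(18 - 20) ≡ 24/29 mod 31. 29⁻¹ ≡ 15 (mod 31) since 29·15 = 435 ≡ 1, so λ ≡ 19.
  x = λ² - 20 - 18 = 361 - 38 ≡ 13; y = λ·(20 - 13) - 24 ≡ 16. → (13, 16)
3B = (13, 16).
Finally 2A + 3B:
(20, 7) + (13, 16). λ = (16 - 7)/(13 - 20) ≡ 9/24 mod 31. 24⁻¹ ≡ 22 (mod 31), so λ ≡ 12.
  x = λ² - 20 - 13 = 144 - 33 ≡ 18; y = λ·(20 - 18) - 7 ≡ 17. → (18, 17)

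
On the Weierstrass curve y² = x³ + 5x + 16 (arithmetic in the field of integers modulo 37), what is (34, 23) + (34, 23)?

tangent at (34, 23): λ = (3·34² + 5)/(2·23) ≡ 32/9. 9⁻¹ ≡ 33 (mod 37), so λ ≡ 32·33 ≡ 20.
  x = λ² - 34 - 34 = 400 - 68 ≡ 36; y = λ·(34 - 36) - 23 ≡ 11. → (36, 11)

(36, 11)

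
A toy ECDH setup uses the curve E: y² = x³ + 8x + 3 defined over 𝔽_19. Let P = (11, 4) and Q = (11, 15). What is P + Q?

O

The two points share x = 11 and their y-coordinates satisfy 4 + 15 ≡ 0 (mod 19), so they are inverses. Their sum is ∞.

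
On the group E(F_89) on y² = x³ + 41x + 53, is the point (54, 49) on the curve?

y² = 49² ≡ 87; x³ + 41x + 53 = 159731 ≡ 65 (mod 89). 87 ≠ 65.

no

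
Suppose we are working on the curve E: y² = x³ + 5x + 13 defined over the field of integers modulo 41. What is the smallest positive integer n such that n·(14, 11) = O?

2P: tangent at (14, 11): λ = (3·14² + 5)/(2·11) ≡ 19/22. 22⁻¹ ≡ 28 (mod 41), so λ ≡ 19·28 ≡ 40.
  x = λ² - 14 - 14 = 1600 - 28 ≡ 14; y = λ·(14 - 14) - 11 ≡ 30. → (14, 30)
3P: (14, 30) + (14, 11): same x and y₁ ≡ -y₂, so the sum is O.
3P = O, so the order is 3.

3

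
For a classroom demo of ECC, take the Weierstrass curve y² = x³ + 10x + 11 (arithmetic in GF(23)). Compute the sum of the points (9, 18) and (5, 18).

(9, 18) + (5, 18). λ = (18 - 18)/(5 - 9) ≡ 0/19 mod 23. 19⁻¹ ≡ 17 (mod 23), so λ ≡ 0.
  x = λ² - 9 - 5 = 0 - 14 ≡ 9; y = λ·(9 - 9) - 18 ≡ 5. → (9, 5)

(9, 5)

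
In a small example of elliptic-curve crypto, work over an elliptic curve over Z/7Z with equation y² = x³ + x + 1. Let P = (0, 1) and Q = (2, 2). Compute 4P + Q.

First 4P:
Double-and-add on 4 = (100)₂. Start with P = (0, 1) for the leading 1-bit.
double: tangent at (0, 1): λ = (3·0² + 1)/(2·1) ≡ 1/2. 2⁻¹ ≡ 4 (mod 7), so λ ≡ 1·4 ≡ 4.
  x = λ² - 0 - 0 = 16 - 0 ≡ 2; y = λ·(0 - 2) - 1 ≡ 5. → (2, 5)
double: tangent at (2, 5): λ = (3·2² + 1)/(2·5) ≡ 6/3. 3⁻¹ ≡ 5 (mod 7), so λ ≡ 6·5 ≡ 2.
  x = λ² - 2 - 2 = 4 - 4 ≡ 0; y = λ·(2 - 0) - 5 ≡ 6. → (0, 6)
4P = (0, 6).
Finally 4P + Q:
(0, 6) + (2, 2). λ = (2 - 6)/(2 - 0) ≡ 3/2 mod 7. 2⁻¹ ≡ 4 (mod 7), so λ ≡ 5.
  x = λ² - 0 - 2 = 25 - 2 ≡ 2; y = λ·(0 - 2) - 6 ≡ 5. → (2, 5)

(2, 5)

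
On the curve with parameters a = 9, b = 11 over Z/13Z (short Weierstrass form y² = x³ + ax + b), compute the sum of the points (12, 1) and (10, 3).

(5, 5)

(12, 1) + (10, 3). λ = (3 - 1)/(10 - 12) ≡ 2/11 mod 13. 11⁻¹ ≡ 6 (mod 13) since 11·6 = 66 ≡ 1, so λ ≡ 12.
  x = λ² - 12 - 10 = 144 - 22 ≡ 5; y = λ·(12 - 5) - 1 ≡ 5. → (5, 5)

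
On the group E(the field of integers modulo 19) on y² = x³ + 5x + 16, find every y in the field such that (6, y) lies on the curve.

x³ + 5x + 16 = 262 ≡ 15 (mod 19).
15 is a non-residue mod 19; no y exists.

none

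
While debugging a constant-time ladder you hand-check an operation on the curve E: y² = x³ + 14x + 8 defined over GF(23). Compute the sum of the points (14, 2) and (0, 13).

(14, 2) + (0, 13). λ = (13 - 2)/(0 - 14) ≡ 11/9 mod 23. 9⁻¹ ≡ 18 (mod 23), so λ ≡ 14.
  x = λ² - 14 - 0 = 196 - 14 ≡ 21; y = λ·(14 - 21) - 2 ≡ 15. → (21, 15)

(21, 15)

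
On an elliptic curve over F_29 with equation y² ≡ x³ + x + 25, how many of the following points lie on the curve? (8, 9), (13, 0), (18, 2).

(8, 9): 9² ≡ 23, rhs ≡ 23 → on.
(13, 0): 0² ≡ 0, rhs ≡ 2 → off.
(18, 2): 2² ≡ 4, rhs ≡ 17 → off.

1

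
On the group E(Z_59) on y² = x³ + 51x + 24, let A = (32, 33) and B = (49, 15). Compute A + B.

(32, 33) + (49, 15). λ = (15 - 33)/(49 - 32) ≡ 41/17 mod 59. 17⁻¹ ≡ 7 (mod 59), so λ ≡ 51.
  x = λ² - 32 - 49 = 2601 - 81 ≡ 42; y = λ·(32 - 42) - 33 ≡ 47. → (42, 47)

(42, 47)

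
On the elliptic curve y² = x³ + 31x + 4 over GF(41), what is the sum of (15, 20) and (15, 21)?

The two points share x = 15 and their y-coordinates satisfy 20 + 21 ≡ 0 (mod 41), so they are inverses. Their sum is O.

O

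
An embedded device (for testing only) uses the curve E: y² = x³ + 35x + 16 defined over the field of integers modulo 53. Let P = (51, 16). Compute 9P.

Repeated addition: build up to 9P.
2P: tangent at (51, 16): λ = (3·51² + 35)/(2·16) ≡ 47/32. 32⁻¹ ≡ 5 (mod 53), so λ ≡ 47·5 ≡ 23.
  x = λ² - 51 - 51 = 529 - 102 ≡ 3; y = λ·(51 - 3) - 16 ≡ 28. → (3, 28)
3P: (3, 28) + (51, 16). λ = (16 - 28)/(51 - 3) ≡ 41/48 mod 53. 48⁻¹ ≡ 21 (mod 53), so λ ≡ 13.
  x = λ² - 3 - 51 = 169 - 54 ≡ 9; y = λ·(3 - 9) - 28 ≡ 0. → (9, 0)
4P: (9, 0) + (51, 16). λ = (16 - 0)/(51 - 9) ≡ 16/42 mod 53. 42⁻¹ ≡ 24 (mod 53), so λ ≡ 13.
  x = λ² - 9 - 51 = 169 - 60 ≡ 3; y = λ·(9 - 3) - 0 ≡ 25. → (3, 25)
5P: (3, 25) + (51, 16). λ = (16 - 25)/(51 - 3) ≡ 44/48 mod 53. 48⁻¹ ≡ 21 (mod 53) since 48·21 = 1008 ≡ 1, so λ ≡ 23.
  x = λ² - 3 - 51 = 529 - 54 ≡ 51; y = λ·(3 - 51) - 25 ≡ 37. → (51, 37)
6P: (51, 37) + (51, 16): same x and y₁ ≡ -y₂, so the sum is ∞.
7P: ∞ + (51, 16) = (51, 16) (identity).
8P: tangent at (51, 16): λ = (3·51² + 35)/(2·16) ≡ 47/32. 32⁻¹ ≡ 5 (mod 53), so λ ≡ 47·5 ≡ 23.
  x = λ² - 51 - 51 = 529 - 102 ≡ 3; y = λ·(51 - 3) - 16 ≡ 28. → (3, 28)
9P: (3, 28) + (51, 16). λ = (16 - 28)/(51 - 3) ≡ 41/48 mod 53. 48⁻¹ ≡ 21 (mod 53) since 48·21 = 1008 ≡ 1, so λ ≡ 13.
  x = λ² - 3 - 51 = 169 - 54 ≡ 9; y = λ·(3 - 9) - 28 ≡ 0. → (9, 0)

(9, 0)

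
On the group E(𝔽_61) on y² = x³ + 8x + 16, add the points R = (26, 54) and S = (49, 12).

(32, 10)

(26, 54) + (49, 12). λ = (12 - 54)/(49 - 26) ≡ 19/23 mod 61. 23⁻¹ ≡ 8 (mod 61), so λ ≡ 30.
  x = λ² - 26 - 49 = 900 - 75 ≡ 32; y = λ·(26 - 32) - 54 ≡ 10. → (32, 10)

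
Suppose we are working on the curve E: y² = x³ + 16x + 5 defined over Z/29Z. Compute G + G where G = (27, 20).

tangent at (27, 20): λ = (3·27² + 16)/(2·20) ≡ 28/11. 11⁻¹ ≡ 8 (mod 29), so λ ≡ 28·8 ≡ 21.
  x = λ² - 27 - 27 = 441 - 54 ≡ 10; y = λ·(27 - 10) - 20 ≡ 18. → (10, 18)

(10, 18)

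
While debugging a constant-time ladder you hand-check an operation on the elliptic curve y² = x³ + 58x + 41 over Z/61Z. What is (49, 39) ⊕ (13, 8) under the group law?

(49, 39) + (13, 8). λ = (8 - 39)/(13 - 49) ≡ 30/25 mod 61. 25⁻¹ ≡ 22 (mod 61) since 25·22 = 550 ≡ 1, so λ ≡ 50.
  x = λ² - 49 - 13 = 2500 - 62 ≡ 59; y = λ·(49 - 59) - 39 ≡ 10. → (59, 10)

(59, 10)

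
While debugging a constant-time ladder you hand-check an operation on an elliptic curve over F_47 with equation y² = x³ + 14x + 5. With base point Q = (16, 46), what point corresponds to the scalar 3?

Repeated addition: build up to 3Q.
2Q: tangent at (16, 46): λ = (3·16² + 14)/(2·46) ≡ 30/45. 45⁻¹ ≡ 23 (mod 47), so λ ≡ 30·23 ≡ 32.
  x = λ² - 16 - 16 = 1024 - 32 ≡ 5; y = λ·(16 - 5) - 46 ≡ 24. → (5, 24)
3Q: (5, 24) + (16, 46). λ = (46 - 24)/(16 - 5) ≡ 22/11 mod 47. 11⁻¹ ≡ 30 (mod 47), so λ ≡ 2.
  x = λ² - 5 - 16 = 4 - 21 ≡ 30; y = λ·(5 - 30) - 24 ≡ 20. → (30, 20)

(30, 20)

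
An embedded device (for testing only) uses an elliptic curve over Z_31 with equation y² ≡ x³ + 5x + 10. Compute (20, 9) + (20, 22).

O

The two points share x = 20 and their y-coordinates satisfy 9 + 22 ≡ 0 (mod 31), so they are inverses. Their sum is O.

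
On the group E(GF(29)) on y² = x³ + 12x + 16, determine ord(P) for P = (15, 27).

2P: tangent at (15, 27): λ = (3·15² + 12)/(2·27) ≡ 20/25. 25⁻¹ ≡ 7 (mod 29) since 25·7 = 175 ≡ 1, so λ ≡ 20·7 ≡ 24.
  x = λ² - 15 - 15 = 576 - 30 ≡ 24; y = λ·(15 - 24) - 27 ≡ 18. → (24, 18)
3P: (24, 18) + (15, 27). λ = (27 - 18)/(15 - 24) ≡ 9/20 mod 29. 20⁻¹ ≡ 16 (mod 29), so λ ≡ 28.
  x = λ² - 24 - 15 = 784 - 39 ≡ 20; y = λ·(24 - 20) - 18 ≡ 7. → (20, 7)
4P: (20, 7) + (15, 27). λ = (27 - 7)/(15 - 20) ≡ 20/24 mod 29. 24⁻¹ ≡ 23 (mod 29) since 24·23 = 552 ≡ 1, so λ ≡ 25.
  x = λ² - 20 - 15 = 625 - 35 ≡ 10; y = λ·(20 - 10) - 7 ≡ 11. → (10, 11)
5P: (10, 11) + (15, 27). λ = (27 - 11)/(15 - 10) ≡ 16/5 mod 29. 5⁻¹ ≡ 6 (mod 29), so λ ≡ 9.
  x = λ² - 10 - 15 = 81 - 25 ≡ 27; y = λ·(10 - 27) - 11 ≡ 10. → (27, 10)
6P: (27, 10) + (15, 27). λ = (27 - 10)/(15 - 27) ≡ 17/17 mod 29. 17⁻¹ ≡ 12 (mod 29) since 17·12 = 204 ≡ 1, so λ ≡ 1.
  x = λ² - 27 - 15 = 1 - 42 ≡ 17; y = λ·(27 - 17) - 10 ≡ 0. → (17, 0)
7P: (17, 0) + (15, 27). λ = (27 - 0)/(15 - 17) ≡ 27/27 mod 29. 27⁻¹ ≡ 14 (mod 29), so λ ≡ 1.
  x = λ² - 17 - 15 = 1 - 32 ≡ 27; y = λ·(17 - 27) - 0 ≡ 19. → (27, 19)
8P: (27, 19) + (15, 27). λ = (27 - 19)/(15 - 27) ≡ 8/17 mod 29. 17⁻¹ ≡ 12 (mod 29) since 17·12 = 204 ≡ 1, so λ ≡ 9.
  x = λ² - 27 - 15 = 81 - 42 ≡ 10; y = λ·(27 - 10) - 19 ≡ 18. → (10, 18)
9P: (10, 18) + (15, 27). λ = (27 - 18)/(15 - 10) ≡ 9/5 mod 29. 5⁻¹ ≡ 6 (mod 29), so λ ≡ 25.
  x = λ² - 10 - 15 = 625 - 25 ≡ 20; y = λ·(10 - 20) - 18 ≡ 22. → (20, 22)
10P: (20, 22) + (15, 27). λ = (27 - 22)/(15 - 20) ≡ 5/24 mod 29. 24⁻¹ ≡ 23 (mod 29) since 24·23 = 552 ≡ 1, so λ ≡ 28.
  x = λ² - 20 - 15 = 784 - 35 ≡ 24; y = λ·(20 - 24) - 22 ≡ 11. → (24, 11)
11P: (24, 11) + (15, 27). λ = (27 - 11)/(15 - 24) ≡ 16/20 mod 29. 20⁻¹ ≡ 16 (mod 29), so λ ≡ 24.
  x = λ² - 24 - 15 = 576 - 39 ≡ 15; y = λ·(24 - 15) - 11 ≡ 2. → (15, 2)
12P: (15, 2) + (15, 27): same x and y₁ ≡ -y₂, so the sum is ∞.
12P = ∞, so the order is 12.

12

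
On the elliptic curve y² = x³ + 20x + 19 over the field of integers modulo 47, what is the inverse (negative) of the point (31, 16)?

(31, 31)

-(31, 16) = (31, -16 mod 47) = (31, 31).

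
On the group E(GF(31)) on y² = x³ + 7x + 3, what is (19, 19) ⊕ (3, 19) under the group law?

(19, 19) + (3, 19). λ = (19 - 19)/(3 - 19) ≡ 0/15 mod 31. 15⁻¹ ≡ 29 (mod 31), so λ ≡ 0.
  x = λ² - 19 - 3 = 0 - 22 ≡ 9; y = λ·(19 - 9) - 19 ≡ 12. → (9, 12)

(9, 12)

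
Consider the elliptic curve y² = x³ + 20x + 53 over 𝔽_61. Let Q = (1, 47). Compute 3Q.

(44, 30)

Repeated addition: build up to 3Q.
2Q: tangent at (1, 47): λ = (3·1² + 20)/(2·47) ≡ 23/33. 33⁻¹ ≡ 37 (mod 61) since 33·37 = 1221 ≡ 1, so λ ≡ 23·37 ≡ 58.
  x = λ² - 1 - 1 = 3364 - 2 ≡ 7; y = λ·(1 - 7) - 47 ≡ 32. → (7, 32)
3Q: (7, 32) + (1, 47). λ = (47 - 32)/(1 - 7) ≡ 15/55 mod 61. 55⁻¹ ≡ 10 (mod 61) since 55·10 = 550 ≡ 1, so λ ≡ 28.
  x = λ² - 7 - 1 = 784 - 8 ≡ 44; y = λ·(7 - 44) - 32 ≡ 30. → (44, 30)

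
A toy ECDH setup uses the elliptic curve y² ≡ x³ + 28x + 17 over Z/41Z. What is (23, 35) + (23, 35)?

tangent at (23, 35): λ = (3·23² + 28)/(2·35) ≡ 16/29. 29⁻¹ ≡ 17 (mod 41), so λ ≡ 16·17 ≡ 26.
  x = λ² - 23 - 23 = 676 - 46 ≡ 15; y = λ·(23 - 15) - 35 ≡ 9. → (15, 9)

(15, 9)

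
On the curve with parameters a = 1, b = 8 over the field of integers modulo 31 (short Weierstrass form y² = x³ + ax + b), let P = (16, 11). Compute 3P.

(2, 24)

Repeated addition: build up to 3P.
2P: tangent at (16, 11): λ = (3·16² + 1)/(2·11) ≡ 25/22. 22⁻¹ ≡ 24 (mod 31) since 22·24 = 528 ≡ 1, so λ ≡ 25·24 ≡ 11.
  x = λ² - 16 - 16 = 121 - 32 ≡ 27; y = λ·(16 - 27) - 11 ≡ 23. → (27, 23)
3P: (27, 23) + (16, 11). λ = (11 - 23)/(16 - 27) ≡ 19/20 mod 31. 20⁻¹ ≡ 14 (mod 31), so λ ≡ 18.
  x = λ² - 27 - 16 = 324 - 43 ≡ 2; y = λ·(27 - 2) - 23 ≡ 24. → (2, 24)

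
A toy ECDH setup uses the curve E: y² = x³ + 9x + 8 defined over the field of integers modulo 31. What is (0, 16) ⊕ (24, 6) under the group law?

(16, 1)

(0, 16) + (24, 6). λ = (6 - 16)/(24 - 0) ≡ 21/24 mod 31. 24⁻¹ ≡ 22 (mod 31) since 24·22 = 528 ≡ 1, so λ ≡ 28.
  x = λ² - 0 - 24 = 784 - 24 ≡ 16; y = λ·(0 - 16) - 16 ≡ 1. → (16, 1)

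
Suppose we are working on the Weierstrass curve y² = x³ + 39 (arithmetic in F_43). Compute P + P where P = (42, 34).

(8, 32)

tangent at (42, 34): λ = (3·42² + 0)/(2·34) ≡ 3/25. 25⁻¹ ≡ 31 (mod 43), so λ ≡ 3·31 ≡ 7.
  x = λ² - 42 - 42 = 49 - 84 ≡ 8; y = λ·(42 - 8) - 34 ≡ 32. → (8, 32)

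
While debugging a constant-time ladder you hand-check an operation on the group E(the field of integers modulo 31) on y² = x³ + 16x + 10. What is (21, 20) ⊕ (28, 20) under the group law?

(13, 11)

(21, 20) + (28, 20). λ = (20 - 20)/(28 - 21) ≡ 0/7 mod 31. 7⁻¹ ≡ 9 (mod 31), so λ ≡ 0.
  x = λ² - 21 - 28 = 0 - 49 ≡ 13; y = λ·(21 - 13) - 20 ≡ 11. → (13, 11)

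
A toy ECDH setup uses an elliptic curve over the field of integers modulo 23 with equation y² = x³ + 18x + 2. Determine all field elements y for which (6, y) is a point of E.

2, 21

x³ + 18x + 2 = 326 ≡ 4 (mod 23).
Square roots of 4 mod 23: 2 and 21 (since 2² = 4 ≡ 4).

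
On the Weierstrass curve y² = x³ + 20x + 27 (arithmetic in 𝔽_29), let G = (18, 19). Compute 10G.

Double-and-add on 10 = (1010)₂. Start with G = (18, 19) for the leading 1-bit.
double: tangent at (18, 19): λ = (3·18² + 20)/(2·19) ≡ 6/9. 9⁻¹ ≡ 13 (mod 29) since 9·13 = 117 ≡ 1, so λ ≡ 6·13 ≡ 20.
  x = λ² - 18 - 18 = 400 - 36 ≡ 16; y = λ·(18 - 16) - 19 ≡ 21. → (16, 21)
double: tangent at (16, 21): λ = (3·16² + 20)/(2·21) ≡ 5/13. 13⁻¹ ≡ 9 (mod 29), so λ ≡ 5·9 ≡ 16.
  x = λ² - 16 - 16 = 256 - 32 ≡ 21; y = λ·(16 - 21) - 21 ≡ 15. → (21, 15)
add G: (21, 15) + (18, 19). λ = (19 - 15)/(18 - 21) ≡ 4/26 mod 29. 26⁻¹ ≡ 19 (mod 29) since 26·19 = 494 ≡ 1, so λ ≡ 18.
  x = λ² - 21 - 18 = 324 - 39 ≡ 24; y = λ·(21 - 24) - 15 ≡ 18. → (24, 18)
double: tangent at (24, 18): λ = (3·24² + 20)/(2·18) ≡ 8/7. 7⁻¹ ≡ 25 (mod 29), so λ ≡ 8·25 ≡ 26.
  x = λ² - 24 - 24 = 676 - 48 ≡ 19; y = λ·(24 - 19) - 18 ≡ 25. → (19, 25)

(19, 25)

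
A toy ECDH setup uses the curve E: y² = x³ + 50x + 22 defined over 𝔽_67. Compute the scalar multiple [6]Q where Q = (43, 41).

(36, 29)

Repeated addition: build up to 6Q.
2Q: tangent at (43, 41): λ = (3·43² + 50)/(2·41) ≡ 36/15. 15⁻¹ ≡ 9 (mod 67) since 15·9 = 135 ≡ 1, so λ ≡ 36·9 ≡ 56.
  x = λ² - 43 - 43 = 3136 - 86 ≡ 35; y = λ·(43 - 35) - 41 ≡ 5. → (35, 5)
3Q: (35, 5) + (43, 41). λ = (41 - 5)/(43 - 35) ≡ 36/8 mod 67. 8⁻¹ ≡ 42 (mod 67), so λ ≡ 38.
  x = λ² - 35 - 43 = 1444 - 78 ≡ 26; y = λ·(35 - 26) - 5 ≡ 2. → (26, 2)
4Q: (26, 2) + (43, 41). λ = (41 - 2)/(43 - 26) ≡ 39/17 mod 67. 17⁻¹ ≡ 4 (mod 67) since 17·4 = 68 ≡ 1, so λ ≡ 22.
  x = λ² - 26 - 43 = 484 - 69 ≡ 13; y = λ·(26 - 13) - 2 ≡ 16. → (13, 16)
5Q: (13, 16) + (43, 41). λ = (41 - 16)/(43 - 13) ≡ 25/30 mod 67. 30⁻¹ ≡ 38 (mod 67), so λ ≡ 12.
  x = λ² - 13 - 43 = 144 - 56 ≡ 21; y = λ·(13 - 21) - 16 ≡ 22. → (21, 22)
6Q: (21, 22) + (43, 41). λ = (41 - 22)/(43 - 21) ≡ 19/22 mod 67. 22⁻¹ ≡ 64 (mod 67) since 22·64 = 1408 ≡ 1, so λ ≡ 10.
  x = λ² - 21 - 43 = 100 - 64 ≡ 36; y = λ·(21 - 36) - 22 ≡ 29. → (36, 29)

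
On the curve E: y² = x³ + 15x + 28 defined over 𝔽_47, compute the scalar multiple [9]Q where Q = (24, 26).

Repeated addition: build up to 9Q.
2Q: tangent at (24, 26): λ = (3·24² + 15)/(2·26) ≡ 4/5. 5⁻¹ ≡ 19 (mod 47), so λ ≡ 4·19 ≡ 29.
  x = λ² - 24 - 24 = 841 - 48 ≡ 41; y = λ·(24 - 41) - 26 ≡ 45. → (41, 45)
3Q: (41, 45) + (24, 26). λ = (26 - 45)/(24 - 41) ≡ 28/30 mod 47. 30⁻¹ ≡ 11 (mod 47), so λ ≡ 26.
  x = λ² - 41 - 24 = 676 - 65 ≡ 0; y = λ·(41 - 0) - 45 ≡ 34. → (0, 34)
4Q: (0, 34) + (24, 26). λ = (26 - 34)/(24 - 0) ≡ 39/24 mod 47. 24⁻¹ ≡ 2 (mod 47) since 24·2 = 48 ≡ 1, so λ ≡ 31.
  x = λ² - 0 - 24 = 961 - 24 ≡ 44; y = λ·(0 - 44) - 34 ≡ 12. → (44, 12)
5Q: (44, 12) + (24, 26). λ = (26 - 12)/(24 - 44) ≡ 14/27 mod 47. 27⁻¹ ≡ 7 (mod 47), so λ ≡ 4.
  x = λ² - 44 - 24 = 16 - 68 ≡ 42; y = λ·(44 - 42) - 12 ≡ 43. → (42, 43)
6Q: (42, 43) + (24, 26). λ = (26 - 43)/(24 - 42) ≡ 30/29 mod 47. 29⁻¹ ≡ 13 (mod 47), so λ ≡ 14.
  x = λ² - 42 - 24 = 196 - 66 ≡ 36; y = λ·(42 - 36) - 43 ≡ 41. → (36, 41)
7Q: (36, 41) + (24, 26). λ = (26 - 41)/(24 - 36) ≡ 32/35 mod 47. 35⁻¹ ≡ 43 (mod 47) since 35·43 = 1505 ≡ 1, so λ ≡ 13.
  x = λ² - 36 - 24 = 169 - 60 ≡ 15; y = λ·(36 - 15) - 41 ≡ 44. → (15, 44)
8Q: (15, 44) + (24, 26). λ = (26 - 44)/(24 - 15) ≡ 29/9 mod 47. 9⁻¹ ≡ 21 (mod 47), so λ ≡ 45.
  x = λ² - 15 - 24 = 2025 - 39 ≡ 12; y = λ·(15 - 12) - 44 ≡ 44. → (12, 44)
9Q: (12, 44) + (24, 26). λ = (26 - 44)/(24 - 12) ≡ 29/12 mod 47. 12⁻¹ ≡ 4 (mod 47) since 12·4 = 48 ≡ 1, so λ ≡ 22.
  x = λ² - 12 - 24 = 484 - 36 ≡ 25; y = λ·(12 - 25) - 44 ≡ 46. → (25, 46)

(25, 46)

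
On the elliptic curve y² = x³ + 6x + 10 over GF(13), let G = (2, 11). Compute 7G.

Repeated addition: build up to 7G.
2G: tangent at (2, 11): λ = (3·2² + 6)/(2·11) ≡ 5/9. 9⁻¹ ≡ 3 (mod 13), so λ ≡ 5·3 ≡ 2.
  x = λ² - 2 - 2 = 4 - 4 ≡ 0; y = λ·(2 - 0) - 11 ≡ 6. → (0, 6)
3G: (0, 6) + (2, 11). λ = (11 - 6)/(2 - 0) ≡ 5/2 mod 13. 2⁻¹ ≡ 7 (mod 13), so λ ≡ 9.
  x = λ² - 0 - 2 = 81 - 2 ≡ 1; y = λ·(0 - 1) - 6 ≡ 11. → (1, 11)
4G: (1, 11) + (2, 11). λ = (11 - 11)/(2 - 1) ≡ 0/1 mod 13. 1⁻¹ ≡ 1 (mod 13), so λ ≡ 0.
  x = λ² - 1 - 2 = 0 - 3 ≡ 10; y = λ·(1 - 10) - 11 ≡ 2. → (10, 2)
5G: (10, 2) + (2, 11). λ = (11 - 2)/(2 - 10) ≡ 9/5 mod 13. 5⁻¹ ≡ 8 (mod 13), so λ ≡ 7.
  x = λ² - 10 - 2 = 49 - 12 ≡ 11; y = λ·(10 - 11) - 2 ≡ 4. → (11, 4)
6G: (11, 4) + (2, 11). λ = (11 - 4)/(2 - 11) ≡ 7/4 mod 13. 4⁻¹ ≡ 10 (mod 13) since 4·10 = 40 ≡ 1, so λ ≡ 5.
  x = λ² - 11 - 2 = 25 - 13 ≡ 12; y = λ·(11 - 12) - 4 ≡ 4. → (12, 4)
7G: (12, 4) + (2, 11). λ = (11 - 4)/(2 - 12) ≡ 7/3 mod 13. 3⁻¹ ≡ 9 (mod 13), so λ ≡ 11.
  x = λ² - 12 - 2 = 121 - 14 ≡ 3; y = λ·(12 - 3) - 4 ≡ 4. → (3, 4)

(3, 4)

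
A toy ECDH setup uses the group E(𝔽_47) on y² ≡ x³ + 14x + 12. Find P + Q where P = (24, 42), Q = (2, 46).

(2, 1)

(24, 42) + (2, 46). λ = (46 - 42)/(2 - 24) ≡ 4/25 mod 47. 25⁻¹ ≡ 32 (mod 47), so λ ≡ 34.
  x = λ² - 24 - 2 = 1156 - 26 ≡ 2; y = λ·(24 - 2) - 42 ≡ 1. → (2, 1)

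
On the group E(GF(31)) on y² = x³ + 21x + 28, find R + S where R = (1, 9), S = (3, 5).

(0, 20)

(1, 9) + (3, 5). λ = (5 - 9)/(3 - 1) ≡ 27/2 mod 31. 2⁻¹ ≡ 16 (mod 31) since 2·16 = 32 ≡ 1, so λ ≡ 29.
  x = λ² - 1 - 3 = 841 - 4 ≡ 0; y = λ·(1 - 0) - 9 ≡ 20. → (0, 20)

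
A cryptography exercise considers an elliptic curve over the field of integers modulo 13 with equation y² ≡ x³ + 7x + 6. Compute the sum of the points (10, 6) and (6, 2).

(10, 6) + (6, 2). λ = (2 - 6)/(6 - 10) ≡ 9/9 mod 13. 9⁻¹ ≡ 3 (mod 13), so λ ≡ 1.
  x = λ² - 10 - 6 = 1 - 16 ≡ 11; y = λ·(10 - 11) - 6 ≡ 6. → (11, 6)

(11, 6)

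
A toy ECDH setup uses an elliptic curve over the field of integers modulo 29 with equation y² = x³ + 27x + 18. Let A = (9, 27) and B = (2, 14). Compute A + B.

(25, 22)

(9, 27) + (2, 14). λ = (14 - 27)/(2 - 9) ≡ 16/22 mod 29. 22⁻¹ ≡ 4 (mod 29) since 22·4 = 88 ≡ 1, so λ ≡ 6.
  x = λ² - 9 - 2 = 36 - 11 ≡ 25; y = λ·(9 - 25) - 27 ≡ 22. → (25, 22)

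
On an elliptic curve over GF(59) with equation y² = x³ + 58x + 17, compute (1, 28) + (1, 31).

O

The two points share x = 1 and their y-coordinates satisfy 28 + 31 ≡ 0 (mod 59), so they are inverses. Their sum is O.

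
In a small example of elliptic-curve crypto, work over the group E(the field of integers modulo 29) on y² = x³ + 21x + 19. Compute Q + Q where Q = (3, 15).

tangent at (3, 15): λ = (3·3² + 21)/(2·15) ≡ 19/1. 1⁻¹ ≡ 1 (mod 29), so λ ≡ 19·1 ≡ 19.
  x = λ² - 3 - 3 = 361 - 6 ≡ 7; y = λ·(3 - 7) - 15 ≡ 25. → (7, 25)

(7, 25)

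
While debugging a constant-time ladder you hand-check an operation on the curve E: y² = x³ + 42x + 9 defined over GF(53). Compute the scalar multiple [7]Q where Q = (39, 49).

(28, 33)

Double-and-add on 7 = (111)₂. Start with Q = (39, 49) for the leading 1-bit.
double: tangent at (39, 49): λ = (3·39² + 42)/(2·49) ≡ 47/45. 45⁻¹ ≡ 33 (mod 53) since 45·33 = 1485 ≡ 1, so λ ≡ 47·33 ≡ 14.
  x = λ² - 39 - 39 = 196 - 78 ≡ 12; y = λ·(39 - 12) - 49 ≡ 11. → (12, 11)
add Q: (12, 11) + (39, 49). λ = (49 - 11)/(39 - 12) ≡ 38/27 mod 53. 27⁻¹ ≡ 2 (mod 53) since 27·2 = 54 ≡ 1, so λ ≡ 23.
  x = λ² - 12 - 39 = 529 - 51 ≡ 1; y = λ·(12 - 1) - 11 ≡ 30. → (1, 30)
double: tangent at (1, 30): λ = (3·1² + 42)/(2·30) ≡ 45/7. 7⁻¹ ≡ 38 (mod 53) since 7·38 = 266 ≡ 1, so λ ≡ 45·38 ≡ 14.
  x = λ² - 1 - 1 = 196 - 2 ≡ 35; y = λ·(1 - 35) - 30 ≡ 24. → (35, 24)
add Q: (35, 24) + (39, 49). λ = (49 - 24)/(39 - 35) ≡ 25/4 mod 53. 4⁻¹ ≡ 40 (mod 53), so λ ≡ 46.
  x = λ² - 35 - 39 = 2116 - 74 ≡ 28; y = λ·(35 - 28) - 24 ≡ 33. → (28, 33)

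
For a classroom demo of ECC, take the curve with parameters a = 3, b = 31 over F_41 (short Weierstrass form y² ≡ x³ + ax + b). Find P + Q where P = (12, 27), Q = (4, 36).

(12, 27) + (4, 36). λ = (36 - 27)/(4 - 12) ≡ 9/33 mod 41. 33⁻¹ ≡ 5 (mod 41) since 33·5 = 165 ≡ 1, so λ ≡ 4.
  x = λ² - 12 - 4 = 16 - 16 ≡ 0; y = λ·(12 - 0) - 27 ≡ 21. → (0, 21)

(0, 21)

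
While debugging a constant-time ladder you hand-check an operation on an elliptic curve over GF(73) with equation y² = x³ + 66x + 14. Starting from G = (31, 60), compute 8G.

(68, 17)

Double-and-add on 8 = (1000)₂. Start with G = (31, 60) for the leading 1-bit.
double: tangent at (31, 60): λ = (3·31² + 66)/(2·60) ≡ 29/47. 47⁻¹ ≡ 14 (mod 73) since 47·14 = 658 ≡ 1, so λ ≡ 29·14 ≡ 41.
  x = λ² - 31 - 31 = 1681 - 62 ≡ 13; y = λ·(31 - 13) - 60 ≡ 21. → (13, 21)
double: tangent at (13, 21): λ = (3·13² + 66)/(2·21) ≡ 62/42. 42⁻¹ ≡ 40 (mod 73), so λ ≡ 62·40 ≡ 71.
  x = λ² - 13 - 13 = 5041 - 26 ≡ 51; y = λ·(13 - 51) - 21 ≡ 55. → (51, 55)
double: tangent at (51, 55): λ = (3·51² + 66)/(2·55) ≡ 58/37. 37⁻¹ ≡ 2 (mod 73) since 37·2 = 74 ≡ 1, so λ ≡ 58·2 ≡ 43.
  x = λ² - 51 - 51 = 1849 - 102 ≡ 68; y = λ·(51 - 68) - 55 ≡ 17. → (68, 17)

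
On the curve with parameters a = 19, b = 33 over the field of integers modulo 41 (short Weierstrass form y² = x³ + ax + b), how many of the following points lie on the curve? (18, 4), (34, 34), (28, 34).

3

(18, 4): 4² ≡ 16, rhs ≡ 16 → on.
(34, 34): 34² ≡ 8, rhs ≡ 8 → on.
(28, 34): 34² ≡ 8, rhs ≡ 8 → on.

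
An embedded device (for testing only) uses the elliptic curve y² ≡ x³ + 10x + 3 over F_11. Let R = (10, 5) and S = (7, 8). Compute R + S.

(10, 5) + (7, 8). λ = (8 - 5)/(7 - 10) ≡ 3/8 mod 11. 8⁻¹ ≡ 7 (mod 11), so λ ≡ 10.
  x = λ² - 10 - 7 = 100 - 17 ≡ 6; y = λ·(10 - 6) - 5 ≡ 2. → (6, 2)

(6, 2)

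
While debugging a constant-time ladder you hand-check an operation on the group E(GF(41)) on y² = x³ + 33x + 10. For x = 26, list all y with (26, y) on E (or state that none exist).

x³ + 33x + 10 = 18444 ≡ 35 (mod 41).
35 is a non-residue mod 41; no y exists.

none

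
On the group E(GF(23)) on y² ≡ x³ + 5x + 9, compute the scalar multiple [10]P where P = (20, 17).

Double-and-add on 10 = (1010)₂. Start with P = (20, 17) for the leading 1-bit.
double: tangent at (20, 17): λ = (3·20² + 5)/(2·17) ≡ 9/11. 11⁻¹ ≡ 21 (mod 23), so λ ≡ 9·21 ≡ 5.
  x = λ² - 20 - 20 = 25 - 40 ≡ 8; y = λ·(20 - 8) - 17 ≡ 20. → (8, 20)
double: tangent at (8, 20): λ = (3·8² + 5)/(2·20) ≡ 13/17. 17⁻¹ ≡ 19 (mod 23), so λ ≡ 13·19 ≡ 17.
  x = λ² - 8 - 8 = 289 - 16 ≡ 20; y = λ·(8 - 20) - 20 ≡ 6. → (20, 6)
add P: (20, 6) + (20, 17): same x and y₁ ≡ -y₂, so the sum is the point at infinity.
double: the point at infinity + the point at infinity = the point at infinity (identity).

O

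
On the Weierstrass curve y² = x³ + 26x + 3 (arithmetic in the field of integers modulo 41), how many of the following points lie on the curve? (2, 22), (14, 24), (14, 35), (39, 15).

1

(2, 22): 22² ≡ 33, rhs ≡ 22 → off.
(14, 24): 24² ≡ 2, rhs ≡ 36 → off.
(14, 35): 35² ≡ 36, rhs ≡ 36 → on.
(39, 15): 15² ≡ 20, rhs ≡ 25 → off.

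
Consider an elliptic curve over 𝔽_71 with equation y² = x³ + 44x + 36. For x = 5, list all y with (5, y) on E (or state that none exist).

none

x³ + 44x + 36 = 381 ≡ 26 (mod 71).
26 is a non-residue mod 71; no y exists.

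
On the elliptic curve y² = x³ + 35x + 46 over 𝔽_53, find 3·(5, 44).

(27, 2)

Write P = (5, 44).
Repeated addition: build up to 3P.
2P: tangent at (5, 44): λ = (3·5² + 35)/(2·44) ≡ 4/35. 35⁻¹ ≡ 50 (mod 53), so λ ≡ 4·50 ≡ 41.
  x = λ² - 5 - 5 = 1681 - 10 ≡ 28; y = λ·(5 - 28) - 44 ≡ 20. → (28, 20)
3P: (28, 20) + (5, 44). λ = (44 - 20)/(5 - 28) ≡ 24/30 mod 53. 30⁻¹ ≡ 23 (mod 53), so λ ≡ 22.
  x = λ² - 28 - 5 = 484 - 33 ≡ 27; y = λ·(28 - 27) - 20 ≡ 2. → (27, 2)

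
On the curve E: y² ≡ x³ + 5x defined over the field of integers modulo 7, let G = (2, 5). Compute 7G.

Double-and-add on 7 = (111)₂. Start with G = (2, 5) for the leading 1-bit.
double: tangent at (2, 5): λ = (3·2² + 5)/(2·5) ≡ 3/3. 3⁻¹ ≡ 5 (mod 7) since 3·5 = 15 ≡ 1, so λ ≡ 3·5 ≡ 1.
  x = λ² - 2 - 2 = 1 - 4 ≡ 4; y = λ·(2 - 4) - 5 ≡ 0. → (4, 0)
add G: (4, 0) + (2, 5). λ = (5 - 0)/(2 - 4) ≡ 5/5 mod 7. 5⁻¹ ≡ 3 (mod 7), so λ ≡ 1.
  x = λ² - 4 - 2 = 1 - 6 ≡ 2; y = λ·(4 - 2) - 0 ≡ 2. → (2, 2)
double: tangent at (2, 2): λ = (3·2² + 5)/(2·2) ≡ 3/4. 4⁻¹ ≡ 2 (mod 7), so λ ≡ 3·2 ≡ 6.
  x = λ² - 2 - 2 = 36 - 4 ≡ 4; y = λ·(2 - 4) - 2 ≡ 0. → (4, 0)
add G: (4, 0) + (2, 5). λ = (5 - 0)/(2 - 4) ≡ 5/5 mod 7. 5⁻¹ ≡ 3 (mod 7) since 5·3 = 15 ≡ 1, so λ ≡ 1.
  x = λ² - 4 - 2 = 1 - 6 ≡ 2; y = λ·(4 - 2) - 0 ≡ 2. → (2, 2)

(2, 2)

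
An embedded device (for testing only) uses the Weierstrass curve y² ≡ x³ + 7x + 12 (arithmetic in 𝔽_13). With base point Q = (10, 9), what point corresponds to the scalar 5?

(12, 11)

Repeated addition: build up to 5Q.
2Q: tangent at (10, 9): λ = (3·10² + 7)/(2·9) ≡ 8/5. 5⁻¹ ≡ 8 (mod 13), so λ ≡ 8·8 ≡ 12.
  x = λ² - 10 - 10 = 144 - 20 ≡ 7; y = λ·(10 - 7) - 9 ≡ 1. → (7, 1)
3Q: (7, 1) + (10, 9). λ = (9 - 1)/(10 - 7) ≡ 8/3 mod 13. 3⁻¹ ≡ 9 (mod 13) since 3·9 = 27 ≡ 1, so λ ≡ 7.
  x = λ² - 7 - 10 = 49 - 17 ≡ 6; y = λ·(7 - 6) - 1 ≡ 6. → (6, 6)
4Q: (6, 6) + (10, 9). λ = (9 - 6)/(10 - 6) ≡ 3/4 mod 13. 4⁻¹ ≡ 10 (mod 13) since 4·10 = 40 ≡ 1, so λ ≡ 4.
  x = λ² - 6 - 10 = 16 - 16 ≡ 0; y = λ·(6 - 0) - 6 ≡ 5. → (0, 5)
5Q: (0, 5) + (10, 9). λ = (9 - 5)/(10 - 0) ≡ 4/10 mod 13. 10⁻¹ ≡ 4 (mod 13), so λ ≡ 3.
  x = λ² - 0 - 10 = 9 - 10 ≡ 12; y = λ·(0 - 12) - 5 ≡ 11. → (12, 11)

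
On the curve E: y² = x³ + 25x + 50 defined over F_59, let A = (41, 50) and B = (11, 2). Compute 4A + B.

(26, 24)

First 4A:
Repeated addition: build up to 4A.
2A: tangent at (41, 50): λ = (3·41² + 25)/(2·50) ≡ 53/41. 41⁻¹ ≡ 36 (mod 59) since 41·36 = 1476 ≡ 1, so λ ≡ 53·36 ≡ 20.
  x = λ² - 41 - 41 = 400 - 82 ≡ 23; y = λ·(41 - 23) - 50 ≡ 15. → (23, 15)
3A: (23, 15) + (41, 50). λ = (50 - 15)/(41 - 23) ≡ 35/18 mod 59. 18⁻¹ ≡ 23 (mod 59), so λ ≡ 38.
  x = λ² - 23 - 41 = 1444 - 64 ≡ 23; y = λ·(23 - 23) - 15 ≡ 44. → (23, 44)
4A: (23, 44) + (41, 50). λ = (50 - 44)/(41 - 23) ≡ 6/18 mod 59. 18⁻¹ ≡ 23 (mod 59), so λ ≡ 20.
  x = λ² - 23 - 41 = 400 - 64 ≡ 41; y = λ·(23 - 41) - 44 ≡ 9. → (41, 9)
4A = (41, 9).
Finally 4A + B:
(41, 9) + (11, 2). λ = (2 - 9)/(11 - 41) ≡ 52/29 mod 59. 29⁻¹ ≡ 57 (mod 59) since 29·57 = 1653 ≡ 1, so λ ≡ 14.
  x = λ² - 41 - 11 = 196 - 52 ≡ 26; y = λ·(41 - 26) - 9 ≡ 24. → (26, 24)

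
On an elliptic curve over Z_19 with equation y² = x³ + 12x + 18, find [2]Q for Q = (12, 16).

tangent at (12, 16): λ = (3·12² + 12)/(2·16) ≡ 7/13. 13⁻¹ ≡ 3 (mod 19), so λ ≡ 7·3 ≡ 2.
  x = λ² - 12 - 12 = 4 - 24 ≡ 18; y = λ·(12 - 18) - 16 ≡ 10. → (18, 10)

(18, 10)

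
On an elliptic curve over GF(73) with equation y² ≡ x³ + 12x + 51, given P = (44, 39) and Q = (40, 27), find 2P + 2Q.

(50, 23)

First 2P:
Repeated addition: build up to 2P.
2P: tangent at (44, 39): λ = (3·44² + 12)/(2·39) ≡ 53/5. 5⁻¹ ≡ 44 (mod 73), so λ ≡ 53·44 ≡ 69.
  x = λ² - 44 - 44 = 4761 - 88 ≡ 1; y = λ·(44 - 1) - 39 ≡ 8. → (1, 8)
2P = (1, 8).
Next 2Q:
Repeated addition: build up to 2Q.
2Q: tangent at (40, 27): λ = (3·40² + 12)/(2·27) ≡ 67/54. 54⁻¹ ≡ 23 (mod 73), so λ ≡ 67·23 ≡ 8.
  x = λ² - 40 - 40 = 64 - 80 ≡ 57; y = λ·(40 - 57) - 27 ≡ 56. → (57, 56)
2Q = (57, 56).
Finally 2P + 2Q:
(1, 8) + (57, 56). λ = (56 - 8)/(57 - 1) ≡ 48/56 mod 73. 56⁻¹ ≡ 30 (mod 73), so λ ≡ 53.
  x = λ² - 1 - 57 = 2809 - 58 ≡ 50; y = λ·(1 - 50) - 8 ≡ 23. → (50, 23)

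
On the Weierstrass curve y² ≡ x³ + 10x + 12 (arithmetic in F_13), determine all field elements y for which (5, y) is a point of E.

none

x³ + 10x + 12 = 187 ≡ 5 (mod 13).
5 is a non-residue mod 13; no y exists.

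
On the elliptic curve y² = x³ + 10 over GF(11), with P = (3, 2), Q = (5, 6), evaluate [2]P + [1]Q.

First 2P:
Repeated addition: build up to 2P.
2P: tangent at (3, 2): λ = (3·3² + 0)/(2·2) ≡ 5/4. 4⁻¹ ≡ 3 (mod 11) since 4·3 = 12 ≡ 1, so λ ≡ 5·3 ≡ 4.
  x = λ² - 3 - 3 = 16 - 6 ≡ 10; y = λ·(3 - 10) - 2 ≡ 3. → (10, 3)
2P = (10, 3).
Finally 2P + Q:
(10, 3) + (5, 6). λ = (6 - 3)/(5 - 10) ≡ 3/6 mod 11. 6⁻¹ ≡ 2 (mod 11), so λ ≡ 6.
  x = λ² - 10 - 5 = 36 - 15 ≡ 10; y = λ·(10 - 10) - 3 ≡ 8. → (10, 8)

(10, 8)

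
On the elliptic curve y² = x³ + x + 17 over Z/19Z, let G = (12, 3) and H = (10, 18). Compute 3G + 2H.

First 3G:
Repeated addition: build up to 3G.
2G: tangent at (12, 3): λ = (3·12² + 1)/(2·3) ≡ 15/6. 6⁻¹ ≡ 16 (mod 19), so λ ≡ 15·16 ≡ 12.
  x = λ² - 12 - 12 = 144 - 24 ≡ 6; y = λ·(12 - 6) - 3 ≡ 12. → (6, 12)
3G: (6, 12) + (12, 3). λ = (3 - 12)/(12 - 6) ≡ 10/6 mod 19. 6⁻¹ ≡ 16 (mod 19), so λ ≡ 8.
  x = λ² - 6 - 12 = 64 - 18 ≡ 8; y = λ·(6 - 8) - 12 ≡ 10. → (8, 10)
3G = (8, 10).
Next 2H:
Repeated addition: build up to 2H.
2H: tangent at (10, 18): λ = (3·10² + 1)/(2·18) ≡ 16/17. 17⁻¹ ≡ 9 (mod 19) since 17·9 = 153 ≡ 1, so λ ≡ 16·9 ≡ 11.
  x = λ² - 10 - 10 = 121 - 20 ≡ 6; y = λ·(10 - 6) - 18 ≡ 7. → (6, 7)
2H = (6, 7).
Finally 3G + 2H:
(8, 10) + (6, 7). λ = (7 - 10)/(6 - 8) ≡ 16/17 mod 19. 17⁻¹ ≡ 9 (mod 19) since 17·9 = 153 ≡ 1, so λ ≡ 11.
  x = λ² - 8 - 6 = 121 - 14 ≡ 12; y = λ·(8 - 12) - 10 ≡ 3. → (12, 3)

(12, 3)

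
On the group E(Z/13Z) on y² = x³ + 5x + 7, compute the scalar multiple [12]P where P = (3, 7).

Repeated addition: build up to 12P.
2P: tangent at (3, 7): λ = (3·3² + 5)/(2·7) ≡ 6/1. 1⁻¹ ≡ 1 (mod 13) since 1·1 = 1 ≡ 1, so λ ≡ 6·1 ≡ 6.
  x = λ² - 3 - 3 = 36 - 6 ≡ 4; y = λ·(3 - 4) - 7 ≡ 0. → (4, 0)
3P: (4, 0) + (3, 7). λ = (7 - 0)/(3 - 4) ≡ 7/12 mod 13. 12⁻¹ ≡ 12 (mod 13), so λ ≡ 6.
  x = λ² - 4 - 3 = 36 - 7 ≡ 3; y = λ·(4 - 3) - 0 ≡ 6. → (3, 6)
4P: (3, 6) + (3, 7): same x and y₁ ≡ -y₂, so the sum is ∞.
5P: ∞ + (3, 7) = (3, 7) (identity).
6P: tangent at (3, 7): λ = (3·3² + 5)/(2·7) ≡ 6/1. 1⁻¹ ≡ 1 (mod 13), so λ ≡ 6·1 ≡ 6.
  x = λ² - 3 - 3 = 36 - 6 ≡ 4; y = λ·(3 - 4) - 7 ≡ 0. → (4, 0)
7P: (4, 0) + (3, 7). λ = (7 - 0)/(3 - 4) ≡ 7/12 mod 13. 12⁻¹ ≡ 12 (mod 13), so λ ≡ 6.
  x = λ² - 4 - 3 = 36 - 7 ≡ 3; y = λ·(4 - 3) - 0 ≡ 6. → (3, 6)
8P: (3, 6) + (3, 7): same x and y₁ ≡ -y₂, so the sum is ∞.
9P: ∞ + (3, 7) = (3, 7) (identity).
10P: tangent at (3, 7): λ = (3·3² + 5)/(2·7) ≡ 6/1. 1⁻¹ ≡ 1 (mod 13), so λ ≡ 6·1 ≡ 6.
  x = λ² - 3 - 3 = 36 - 6 ≡ 4; y = λ·(3 - 4) - 7 ≡ 0. → (4, 0)
11P: (4, 0) + (3, 7). λ = (7 - 0)/(3 - 4) ≡ 7/12 mod 13. 12⁻¹ ≡ 12 (mod 13), so λ ≡ 6.
  x = λ² - 4 - 3 = 36 - 7 ≡ 3; y = λ·(4 - 3) - 0 ≡ 6. → (3, 6)
12P: (3, 6) + (3, 7): same x and y₁ ≡ -y₂, so the sum is ∞.

O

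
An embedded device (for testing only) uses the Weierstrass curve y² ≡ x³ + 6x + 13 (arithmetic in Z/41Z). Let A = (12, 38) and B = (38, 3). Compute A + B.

(1, 15)

(12, 38) + (38, 3). λ = (3 - 38)/(38 - 12) ≡ 6/26 mod 41. 26⁻¹ ≡ 30 (mod 41), so λ ≡ 16.
  x = λ² - 12 - 38 = 256 - 50 ≡ 1; y = λ·(12 - 1) - 38 ≡ 15. → (1, 15)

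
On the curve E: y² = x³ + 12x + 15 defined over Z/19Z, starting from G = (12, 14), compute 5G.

Repeated addition: build up to 5G.
2G: tangent at (12, 14): λ = (3·12² + 12)/(2·14) ≡ 7/9. 9⁻¹ ≡ 17 (mod 19), so λ ≡ 7·17 ≡ 5.
  x = λ² - 12 - 12 = 25 - 24 ≡ 1; y = λ·(12 - 1) - 14 ≡ 3. → (1, 3)
3G: (1, 3) + (12, 14). λ = (14 - 3)/(12 - 1) ≡ 11/11 mod 19. 11⁻¹ ≡ 7 (mod 19), so λ ≡ 1.
  x = λ² - 1 - 12 = 1 - 13 ≡ 7; y = λ·(1 - 7) - 3 ≡ 10. → (7, 10)
4G: (7, 10) + (12, 14). λ = (14 - 10)/(12 - 7) ≡ 4/5 mod 19. 5⁻¹ ≡ 4 (mod 19), so λ ≡ 16.
  x = λ² - 7 - 12 = 256 - 19 ≡ 9; y = λ·(7 - 9) - 10 ≡ 15. → (9, 15)
5G: (9, 15) + (12, 14). λ = (14 - 15)/(12 - 9) ≡ 18/3 mod 19. 3⁻¹ ≡ 13 (mod 19), so λ ≡ 6.
  x = λ² - 9 - 12 = 36 - 21 ≡ 15; y = λ·(9 - 15) - 15 ≡ 6. → (15, 6)

(15, 6)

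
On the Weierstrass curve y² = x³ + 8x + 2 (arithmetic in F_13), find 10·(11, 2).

O

Write G = (11, 2).
Repeated addition: build up to 10G.
2G: tangent at (11, 2): λ = (3·11² + 8)/(2·2) ≡ 7/4. 4⁻¹ ≡ 10 (mod 13), so λ ≡ 7·10 ≡ 5.
  x = λ² - 11 - 11 = 25 - 22 ≡ 3; y = λ·(11 - 3) - 2 ≡ 12. → (3, 12)
3G: (3, 12) + (11, 2). λ = (2 - 12)/(11 - 3) ≡ 3/8 mod 13. 8⁻¹ ≡ 5 (mod 13), so λ ≡ 2.
  x = λ² - 3 - 11 = 4 - 14 ≡ 3; y = λ·(3 - 3) - 12 ≡ 1. → (3, 1)
4G: (3, 1) + (11, 2). λ = (2 - 1)/(11 - 3) ≡ 1/8 mod 13. 8⁻¹ ≡ 5 (mod 13), so λ ≡ 5.
  x = λ² - 3 - 11 = 25 - 14 ≡ 11; y = λ·(3 - 11) - 1 ≡ 11. → (11, 11)
5G: (11, 11) + (11, 2): same x and y₁ ≡ -y₂, so the sum is 𝒪.
6G: 𝒪 + (11, 2) = (11, 2) (identity).
7G: tangent at (11, 2): λ = (3·11² + 8)/(2·2) ≡ 7/4. 4⁻¹ ≡ 10 (mod 13) since 4·10 = 40 ≡ 1, so λ ≡ 7·10 ≡ 5.
  x = λ² - 11 - 11 = 25 - 22 ≡ 3; y = λ·(11 - 3) - 2 ≡ 12. → (3, 12)
8G: (3, 12) + (11, 2). λ = (2 - 12)/(11 - 3) ≡ 3/8 mod 13. 8⁻¹ ≡ 5 (mod 13), so λ ≡ 2.
  x = λ² - 3 - 11 = 4 - 14 ≡ 3; y = λ·(3 - 3) - 12 ≡ 1. → (3, 1)
9G: (3, 1) + (11, 2). λ = (2 - 1)/(11 - 3) ≡ 1/8 mod 13. 8⁻¹ ≡ 5 (mod 13), so λ ≡ 5.
  x = λ² - 3 - 11 = 25 - 14 ≡ 11; y = λ·(3 - 11) - 1 ≡ 11. → (11, 11)
10G: (11, 11) + (11, 2): same x and y₁ ≡ -y₂, so the sum is 𝒪.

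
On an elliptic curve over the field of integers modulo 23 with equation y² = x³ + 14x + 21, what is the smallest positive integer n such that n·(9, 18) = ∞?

5

2P: tangent at (9, 18): λ = (3·9² + 14)/(2·18) ≡ 4/13. 13⁻¹ ≡ 16 (mod 23), so λ ≡ 4·16 ≡ 18.
  x = λ² - 9 - 9 = 324 - 18 ≡ 7; y = λ·(9 - 7) - 18 ≡ 18. → (7, 18)
3P: (7, 18) + (9, 18). λ = (18 - 18)/(9 - 7) ≡ 0/2 mod 23. 2⁻¹ ≡ 12 (mod 23), so λ ≡ 0.
  x = λ² - 7 - 9 = 0 - 16 ≡ 7; y = λ·(7 - 7) - 18 ≡ 5. → (7, 5)
4P: (7, 5) + (9, 18). λ = (18 - 5)/(9 - 7) ≡ 13/2 mod 23. 2⁻¹ ≡ 12 (mod 23), so λ ≡ 18.
  x = λ² - 7 - 9 = 324 - 16 ≡ 9; y = λ·(7 - 9) - 5 ≡ 5. → (9, 5)
5P: (9, 5) + (9, 18): same x and y₁ ≡ -y₂, so the sum is ∞.
5P = ∞, so the order is 5.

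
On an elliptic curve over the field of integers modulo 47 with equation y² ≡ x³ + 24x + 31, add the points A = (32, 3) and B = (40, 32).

(30, 16)

(32, 3) + (40, 32). λ = (32 - 3)/(40 - 32) ≡ 29/8 mod 47. 8⁻¹ ≡ 6 (mod 47) since 8·6 = 48 ≡ 1, so λ ≡ 33.
  x = λ² - 32 - 40 = 1089 - 72 ≡ 30; y = λ·(32 - 30) - 3 ≡ 16. → (30, 16)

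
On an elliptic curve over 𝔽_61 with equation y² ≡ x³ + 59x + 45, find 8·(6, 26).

Write Q = (6, 26).
Repeated addition: build up to 8Q.
2Q: tangent at (6, 26): λ = (3·6² + 59)/(2·26) ≡ 45/52. 52⁻¹ ≡ 27 (mod 61) since 52·27 = 1404 ≡ 1, so λ ≡ 45·27 ≡ 56.
  x = λ² - 6 - 6 = 3136 - 12 ≡ 13; y = λ·(6 - 13) - 26 ≡ 9. → (13, 9)
3Q: (13, 9) + (6, 26). λ = (26 - 9)/(6 - 13) ≡ 17/54 mod 61. 54⁻¹ ≡ 26 (mod 61) since 54·26 = 1404 ≡ 1, so λ ≡ 15.
  x = λ² - 13 - 6 = 225 - 19 ≡ 23; y = λ·(13 - 23) - 9 ≡ 24. → (23, 24)
4Q: (23, 24) + (6, 26). λ = (26 - 24)/(6 - 23) ≡ 2/44 mod 61. 44⁻¹ ≡ 43 (mod 61) since 44·43 = 1892 ≡ 1, so λ ≡ 25.
  x = λ² - 23 - 6 = 625 - 29 ≡ 47; y = λ·(23 - 47) - 24 ≡ 47. → (47, 47)
5Q: (47, 47) + (6, 26). λ = (26 - 47)/(6 - 47) ≡ 40/20 mod 61. 20⁻¹ ≡ 58 (mod 61) since 20·58 = 1160 ≡ 1, so λ ≡ 2.
  x = λ² - 47 - 6 = 4 - 53 ≡ 12; y = λ·(47 - 12) - 47 ≡ 23. → (12, 23)
6Q: (12, 23) + (6, 26). λ = (26 - 23)/(6 - 12) ≡ 3/55 mod 61. 55⁻¹ ≡ 10 (mod 61), so λ ≡ 30.
  x = λ² - 12 - 6 = 900 - 18 ≡ 28; y = λ·(12 - 28) - 23 ≡ 46. → (28, 46)
7Q: (28, 46) + (6, 26). λ = (26 - 46)/(6 - 28) ≡ 41/39 mod 61. 39⁻¹ ≡ 36 (mod 61), so λ ≡ 12.
  x = λ² - 28 - 6 = 144 - 34 ≡ 49; y = λ·(28 - 49) - 46 ≡ 7. → (49, 7)
8Q: (49, 7) + (6, 26). λ = (26 - 7)/(6 - 49) ≡ 19/18 mod 61. 18⁻¹ ≡ 17 (mod 61) since 18·17 = 306 ≡ 1, so λ ≡ 18.
  x = λ² - 49 - 6 = 324 - 55 ≡ 25; y = λ·(49 - 25) - 7 ≡ 59. → (25, 59)

(25, 59)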